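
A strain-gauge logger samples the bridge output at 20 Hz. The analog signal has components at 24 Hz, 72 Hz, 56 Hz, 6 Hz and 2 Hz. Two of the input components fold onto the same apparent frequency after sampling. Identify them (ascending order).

fs/2 = 10 Hz.
24 Hz mod fs = 4 Hz.
4 Hz ≤ fs/2 = 10 Hz, appears at 4 Hz.
72 Hz mod fs = 12 Hz.
12 Hz > fs/2 = 10 Hz, folds to fs − 12 Hz = 8 Hz.
56 Hz mod fs = 16 Hz.
16 Hz > fs/2 = 10 Hz, folds to fs − 16 Hz = 4 Hz.
6 Hz ≤ fs/2 = 10 Hz, passes unchanged.
2 Hz ≤ fs/2 = 10 Hz, passes unchanged.
24 Hz and 56 Hz both map to 4 Hz.

24 Hz, 56 Hz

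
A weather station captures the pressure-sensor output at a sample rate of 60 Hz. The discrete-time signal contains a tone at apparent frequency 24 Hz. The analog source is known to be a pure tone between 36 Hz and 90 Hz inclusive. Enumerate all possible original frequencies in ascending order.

Frequencies that alias to 24 Hz are k·fs ± 24 Hz for integer k ≥ 0.
k=0: 24 Hz.
k=1: 36 Hz, 84 Hz.
k=2: 96 Hz, 144 Hz.
Within [36 Hz, 90 Hz]: 36 Hz, 84 Hz.

36 Hz, 84 Hz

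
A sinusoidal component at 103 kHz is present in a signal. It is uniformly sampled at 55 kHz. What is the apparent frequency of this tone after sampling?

103 kHz mod fs = 48 kHz.
48 kHz > fs/2 = 27.5 kHz, folds to fs − 48 kHz = 7 kHz.

7 kHz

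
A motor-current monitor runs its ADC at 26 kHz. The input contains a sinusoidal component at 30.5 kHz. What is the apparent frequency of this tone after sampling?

30.5 kHz mod fs = 4.5 kHz.
4.5 kHz ≤ fs/2 = 13 kHz, appears at 4.5 kHz.

4.5 kHz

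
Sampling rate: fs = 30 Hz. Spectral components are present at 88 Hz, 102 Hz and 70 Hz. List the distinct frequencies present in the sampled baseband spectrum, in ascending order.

fs/2 = 15 Hz.
88 Hz mod fs = 28 Hz.
28 Hz > fs/2 = 15 Hz, folds to fs − 28 Hz = 2 Hz.
102 Hz mod fs = 12 Hz.
12 Hz ≤ fs/2 = 15 Hz, appears at 12 Hz.
70 Hz mod fs = 10 Hz.
10 Hz ≤ fs/2 = 15 Hz, appears at 10 Hz.
Distinct values: {2 Hz, 10 Hz, 12 Hz}.

2 Hz, 10 Hz, 12 Hz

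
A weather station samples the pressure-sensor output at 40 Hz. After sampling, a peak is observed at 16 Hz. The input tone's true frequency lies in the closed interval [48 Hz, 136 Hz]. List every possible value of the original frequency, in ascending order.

Frequencies that alias to 16 Hz are k·fs ± 16 Hz for integer k ≥ 0.
k=0: 16 Hz.
k=1: 24 Hz, 56 Hz.
k=2: 64 Hz, 96 Hz.
k=3: 104 Hz, 136 Hz.
k=4: 144 Hz, 176 Hz.
Within [48 Hz, 136 Hz]: 56 Hz, 64 Hz, 96 Hz, 104 Hz, 136 Hz.

56 Hz, 64 Hz, 96 Hz, 104 Hz, 136 Hz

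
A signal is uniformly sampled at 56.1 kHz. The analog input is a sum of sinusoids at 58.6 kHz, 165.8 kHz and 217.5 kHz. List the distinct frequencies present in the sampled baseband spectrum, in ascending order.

fs/2 = 28.05 kHz.
58.6 kHz mod fs = 2.5 kHz.
2.5 kHz ≤ fs/2 = 28.05 kHz, appears at 2.5 kHz.
165.8 kHz mod fs = 53.6 kHz.
53.6 kHz > fs/2 = 28.05 kHz, folds to fs − 53.6 kHz = 2.5 kHz.
217.5 kHz mod fs = 49.2 kHz.
49.2 kHz > fs/2 = 28.05 kHz, folds to fs − 49.2 kHz = 6.9 kHz.
Distinct values: {2.5 kHz, 6.9 kHz}.

2.5 kHz, 6.9 kHz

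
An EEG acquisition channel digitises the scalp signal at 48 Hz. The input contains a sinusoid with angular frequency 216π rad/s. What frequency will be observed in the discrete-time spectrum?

ω = 216π rad/s → f = ω/(2π) = 108 Hz.
108 Hz mod fs = 12 Hz.
12 Hz ≤ fs/2 = 24 Hz, appears at 12 Hz.

12 Hz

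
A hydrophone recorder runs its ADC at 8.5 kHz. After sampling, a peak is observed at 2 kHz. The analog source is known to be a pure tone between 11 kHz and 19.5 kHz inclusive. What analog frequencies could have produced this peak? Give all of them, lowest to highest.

15 kHz, 19 kHz

Frequencies that alias to 2 kHz are k·fs ± 2 kHz for integer k ≥ 0.
k=0: 2 kHz.
k=1: 6.5 kHz, 10.5 kHz.
k=2: 15 kHz, 19 kHz.
k=3: 23.5 kHz, 27.5 kHz.
Within [11 kHz, 19.5 kHz]: 15 kHz, 19 kHz.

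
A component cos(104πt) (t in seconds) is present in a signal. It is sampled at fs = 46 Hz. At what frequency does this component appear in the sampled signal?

6 Hz

ω = 104π rad/s → f = ω/(2π) = 52 Hz.
52 Hz mod fs = 6 Hz.
6 Hz ≤ fs/2 = 23 Hz, appears at 6 Hz.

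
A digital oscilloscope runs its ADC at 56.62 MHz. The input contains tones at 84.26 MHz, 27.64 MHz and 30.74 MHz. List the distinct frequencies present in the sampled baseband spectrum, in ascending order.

fs/2 = 28.31 MHz.
84.26 MHz mod fs = 27.64 MHz.
27.64 MHz ≤ fs/2 = 28.31 MHz, appears at 27.64 MHz.
27.64 MHz ≤ fs/2 = 28.31 MHz, passes unchanged.
30.74 MHz > fs/2 = 28.31 MHz, folds to fs − 30.74 MHz = 25.88 MHz.
Distinct values: {25.88 MHz, 27.64 MHz}.

25.88 MHz, 27.64 MHz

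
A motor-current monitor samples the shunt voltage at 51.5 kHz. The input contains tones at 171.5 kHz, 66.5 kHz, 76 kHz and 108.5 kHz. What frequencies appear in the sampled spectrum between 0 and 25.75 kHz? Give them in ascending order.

fs/2 = 25.75 kHz.
171.5 kHz mod fs = 17 kHz.
17 kHz ≤ fs/2 = 25.75 kHz, appears at 17 kHz.
66.5 kHz mod fs = 15 kHz.
15 kHz ≤ fs/2 = 25.75 kHz, appears at 15 kHz.
76 kHz mod fs = 24.5 kHz.
24.5 kHz ≤ fs/2 = 25.75 kHz, appears at 24.5 kHz.
108.5 kHz mod fs = 5.5 kHz.
5.5 kHz ≤ fs/2 = 25.75 kHz, appears at 5.5 kHz.
Distinct values: {5.5 kHz, 15 kHz, 17 kHz, 24.5 kHz}.

5.5 kHz, 15 kHz, 17 kHz, 24.5 kHz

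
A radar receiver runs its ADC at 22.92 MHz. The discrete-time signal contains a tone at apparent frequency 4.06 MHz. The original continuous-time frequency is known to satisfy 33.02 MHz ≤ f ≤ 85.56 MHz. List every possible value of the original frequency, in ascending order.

41.78 MHz, 49.9 MHz, 64.7 MHz, 72.82 MHz

Frequencies that alias to 4.06 MHz are k·fs ± 4.06 MHz for integer k ≥ 0.
k=0: 4.06 MHz.
k=1: 18.86 MHz, 26.98 MHz.
k=2: 41.78 MHz, 49.9 MHz.
k=3: 64.7 MHz, 72.82 MHz.
k=4: 87.62 MHz, 95.74 MHz.
Within [33.02 MHz, 85.56 MHz]: 41.78 MHz, 49.9 MHz, 64.7 MHz, 72.82 MHz.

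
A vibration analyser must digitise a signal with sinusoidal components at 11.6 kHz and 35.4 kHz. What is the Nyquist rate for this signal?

70.8 kHz

Highest-frequency component: 35.4 kHz.
Nyquist rate = 2 × 35.4 kHz = 70.8 kHz.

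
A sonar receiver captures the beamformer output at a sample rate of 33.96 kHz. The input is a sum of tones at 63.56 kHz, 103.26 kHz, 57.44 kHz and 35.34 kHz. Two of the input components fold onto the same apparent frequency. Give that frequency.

1.38 kHz

fs/2 = 16.98 kHz.
63.56 kHz mod fs = 29.6 kHz.
29.6 kHz > fs/2 = 16.98 kHz, folds to fs − 29.6 kHz = 4.36 kHz.
103.26 kHz mod fs = 1.38 kHz.
1.38 kHz ≤ fs/2 = 16.98 kHz, appears at 1.38 kHz.
57.44 kHz mod fs = 23.48 kHz.
23.48 kHz > fs/2 = 16.98 kHz, folds to fs − 23.48 kHz = 10.48 kHz.
35.34 kHz mod fs = 1.38 kHz.
1.38 kHz ≤ fs/2 = 16.98 kHz, appears at 1.38 kHz.
35.34 kHz and 103.26 kHz both map to 1.38 kHz.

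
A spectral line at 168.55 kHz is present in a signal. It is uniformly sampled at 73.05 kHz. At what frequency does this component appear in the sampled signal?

168.55 kHz mod fs = 22.45 kHz.
22.45 kHz ≤ fs/2 = 36.525 kHz, appears at 22.45 kHz.

22.45 kHz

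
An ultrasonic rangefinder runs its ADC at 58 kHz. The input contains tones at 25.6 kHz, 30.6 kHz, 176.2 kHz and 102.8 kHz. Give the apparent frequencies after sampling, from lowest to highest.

fs/2 = 29 kHz.
25.6 kHz ≤ fs/2 = 29 kHz, passes unchanged.
30.6 kHz > fs/2 = 29 kHz, folds to fs − 30.6 kHz = 27.4 kHz.
176.2 kHz mod fs = 2.2 kHz.
2.2 kHz ≤ fs/2 = 29 kHz, appears at 2.2 kHz.
102.8 kHz mod fs = 44.8 kHz.
44.8 kHz > fs/2 = 29 kHz, folds to fs − 44.8 kHz = 13.2 kHz.
Distinct values: {2.2 kHz, 13.2 kHz, 25.6 kHz, 27.4 kHz}.

2.2 kHz, 13.2 kHz, 25.6 kHz, 27.4 kHz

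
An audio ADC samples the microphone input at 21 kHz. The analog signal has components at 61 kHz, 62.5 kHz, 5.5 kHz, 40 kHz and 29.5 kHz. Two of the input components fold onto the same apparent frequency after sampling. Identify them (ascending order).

40 kHz, 61 kHz

fs/2 = 10.5 kHz.
61 kHz mod fs = 19 kHz.
19 kHz > fs/2 = 10.5 kHz, folds to fs − 19 kHz = 2 kHz.
62.5 kHz mod fs = 20.5 kHz.
20.5 kHz > fs/2 = 10.5 kHz, folds to fs − 20.5 kHz = 0.5 kHz.
5.5 kHz ≤ fs/2 = 10.5 kHz, passes unchanged.
40 kHz mod fs = 19 kHz.
19 kHz > fs/2 = 10.5 kHz, folds to fs − 19 kHz = 2 kHz.
29.5 kHz mod fs = 8.5 kHz.
8.5 kHz ≤ fs/2 = 10.5 kHz, appears at 8.5 kHz.
40 kHz and 61 kHz both map to 2 kHz.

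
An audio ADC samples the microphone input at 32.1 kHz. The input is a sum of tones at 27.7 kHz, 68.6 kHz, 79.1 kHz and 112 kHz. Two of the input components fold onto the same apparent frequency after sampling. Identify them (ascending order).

fs/2 = 16.05 kHz.
27.7 kHz > fs/2 = 16.05 kHz, folds to fs − 27.7 kHz = 4.4 kHz.
68.6 kHz mod fs = 4.4 kHz.
4.4 kHz ≤ fs/2 = 16.05 kHz, appears at 4.4 kHz.
79.1 kHz mod fs = 14.9 kHz.
14.9 kHz ≤ fs/2 = 16.05 kHz, appears at 14.9 kHz.
112 kHz mod fs = 15.7 kHz.
15.7 kHz ≤ fs/2 = 16.05 kHz, appears at 15.7 kHz.
27.7 kHz and 68.6 kHz both map to 4.4 kHz.

27.7 kHz, 68.6 kHz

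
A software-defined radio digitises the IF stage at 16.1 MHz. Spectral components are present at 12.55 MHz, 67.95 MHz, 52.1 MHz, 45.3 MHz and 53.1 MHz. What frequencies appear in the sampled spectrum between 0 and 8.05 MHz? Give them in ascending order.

fs/2 = 8.05 MHz.
12.55 MHz > fs/2 = 8.05 MHz, folds to fs − 12.55 MHz = 3.55 MHz.
67.95 MHz mod fs = 3.55 MHz.
3.55 MHz ≤ fs/2 = 8.05 MHz, appears at 3.55 MHz.
52.1 MHz mod fs = 3.8 MHz.
3.8 MHz ≤ fs/2 = 8.05 MHz, appears at 3.8 MHz.
45.3 MHz mod fs = 13.1 MHz.
13.1 MHz > fs/2 = 8.05 MHz, folds to fs − 13.1 MHz = 3 MHz.
53.1 MHz mod fs = 4.8 MHz.
4.8 MHz ≤ fs/2 = 8.05 MHz, appears at 4.8 MHz.
Distinct values: {3 MHz, 3.55 MHz, 3.8 MHz, 4.8 MHz}.

3 MHz, 3.55 MHz, 3.8 MHz, 4.8 MHz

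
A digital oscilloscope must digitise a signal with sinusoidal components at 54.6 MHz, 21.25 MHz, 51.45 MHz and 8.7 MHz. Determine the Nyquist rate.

109.2 MHz

Highest-frequency component: 54.6 MHz.
Nyquist rate = 2 × 54.6 MHz = 109.2 MHz.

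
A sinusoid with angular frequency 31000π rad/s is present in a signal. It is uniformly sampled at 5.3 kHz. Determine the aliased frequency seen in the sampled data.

0.4 kHz

ω = 31000π rad/s → f = ω/(2π) = 15500 Hz = 15.5 kHz.
15.5 kHz mod fs = 4.9 kHz.
4.9 kHz > fs/2 = 2.65 kHz, folds to fs − 4.9 kHz = 0.4 kHz.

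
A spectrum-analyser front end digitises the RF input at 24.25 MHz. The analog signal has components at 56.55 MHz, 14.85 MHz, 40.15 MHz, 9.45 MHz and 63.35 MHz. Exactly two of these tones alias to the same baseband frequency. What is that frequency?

fs/2 = 12.125 MHz.
56.55 MHz mod fs = 8.05 MHz.
8.05 MHz ≤ fs/2 = 12.125 MHz, appears at 8.05 MHz.
14.85 MHz > fs/2 = 12.125 MHz, folds to fs − 14.85 MHz = 9.4 MHz.
40.15 MHz mod fs = 15.9 MHz.
15.9 MHz > fs/2 = 12.125 MHz, folds to fs − 15.9 MHz = 8.35 MHz.
9.45 MHz ≤ fs/2 = 12.125 MHz, passes unchanged.
63.35 MHz mod fs = 14.85 MHz.
14.85 MHz > fs/2 = 12.125 MHz, folds to fs − 14.85 MHz = 9.4 MHz.
14.85 MHz and 63.35 MHz both map to 9.4 MHz.

9.4 MHz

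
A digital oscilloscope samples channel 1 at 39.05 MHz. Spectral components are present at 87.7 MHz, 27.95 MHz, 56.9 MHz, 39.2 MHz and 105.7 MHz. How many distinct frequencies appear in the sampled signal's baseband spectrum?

5

fs/2 = 19.525 MHz.
87.7 MHz mod fs = 9.6 MHz.
9.6 MHz ≤ fs/2 = 19.525 MHz, appears at 9.6 MHz.
27.95 MHz > fs/2 = 19.525 MHz, folds to fs − 27.95 MHz = 11.1 MHz.
56.9 MHz mod fs = 17.85 MHz.
17.85 MHz ≤ fs/2 = 19.525 MHz, appears at 17.85 MHz.
39.2 MHz mod fs = 0.15 MHz.
0.15 MHz ≤ fs/2 = 19.525 MHz, appears at 0.15 MHz.
105.7 MHz mod fs = 27.6 MHz.
27.6 MHz > fs/2 = 19.525 MHz, folds to fs − 27.6 MHz = 11.45 MHz.
Distinct values: {0.15 MHz, 9.6 MHz, 11.1 MHz, 11.45 MHz, 17.85 MHz} → 5.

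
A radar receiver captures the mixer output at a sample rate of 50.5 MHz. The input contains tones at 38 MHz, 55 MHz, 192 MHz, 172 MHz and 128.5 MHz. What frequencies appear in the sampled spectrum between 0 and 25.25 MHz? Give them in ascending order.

4.5 MHz, 10 MHz, 12.5 MHz, 20.5 MHz, 23 MHz

fs/2 = 25.25 MHz.
38 MHz > fs/2 = 25.25 MHz, folds to fs − 38 MHz = 12.5 MHz.
55 MHz mod fs = 4.5 MHz.
4.5 MHz ≤ fs/2 = 25.25 MHz, appears at 4.5 MHz.
192 MHz mod fs = 40.5 MHz.
40.5 MHz > fs/2 = 25.25 MHz, folds to fs − 40.5 MHz = 10 MHz.
172 MHz mod fs = 20.5 MHz.
20.5 MHz ≤ fs/2 = 25.25 MHz, appears at 20.5 MHz.
128.5 MHz mod fs = 27.5 MHz.
27.5 MHz > fs/2 = 25.25 MHz, folds to fs − 27.5 MHz = 23 MHz.
Distinct values: {4.5 MHz, 10 MHz, 12.5 MHz, 20.5 MHz, 23 MHz}.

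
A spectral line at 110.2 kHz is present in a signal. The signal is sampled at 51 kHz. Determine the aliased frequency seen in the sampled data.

110.2 kHz mod fs = 8.2 kHz.
8.2 kHz ≤ fs/2 = 25.5 kHz, appears at 8.2 kHz.

8.2 kHz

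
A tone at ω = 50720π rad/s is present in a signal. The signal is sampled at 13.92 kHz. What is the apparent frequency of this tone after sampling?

2.48 kHz

ω = 50720π rad/s → f = ω/(2π) = 25360 Hz = 25.36 kHz.
25.36 kHz mod fs = 11.44 kHz.
11.44 kHz > fs/2 = 6.96 kHz, folds to fs − 11.44 kHz = 2.48 kHz.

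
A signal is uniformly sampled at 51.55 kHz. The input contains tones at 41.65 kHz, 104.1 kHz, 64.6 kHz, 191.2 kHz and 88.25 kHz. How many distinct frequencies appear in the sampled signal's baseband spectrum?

5

fs/2 = 25.775 kHz.
41.65 kHz > fs/2 = 25.775 kHz, folds to fs − 41.65 kHz = 9.9 kHz.
104.1 kHz mod fs = 1 kHz.
1 kHz ≤ fs/2 = 25.775 kHz, appears at 1 kHz.
64.6 kHz mod fs = 13.05 kHz.
13.05 kHz ≤ fs/2 = 25.775 kHz, appears at 13.05 kHz.
191.2 kHz mod fs = 36.55 kHz.
36.55 kHz > fs/2 = 25.775 kHz, folds to fs − 36.55 kHz = 15 kHz.
88.25 kHz mod fs = 36.7 kHz.
36.7 kHz > fs/2 = 25.775 kHz, folds to fs − 36.7 kHz = 14.85 kHz.
Distinct values: {1 kHz, 9.9 kHz, 13.05 kHz, 14.85 kHz, 15 kHz} → 5.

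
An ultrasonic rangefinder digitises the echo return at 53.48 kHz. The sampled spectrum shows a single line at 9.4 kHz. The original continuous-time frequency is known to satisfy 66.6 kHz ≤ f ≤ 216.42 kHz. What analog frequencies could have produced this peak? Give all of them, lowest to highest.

97.56 kHz, 116.36 kHz, 151.04 kHz, 169.84 kHz, 204.52 kHz

Frequencies that alias to 9.4 kHz are k·fs ± 9.4 kHz for integer k ≥ 0.
k=0: 9.4 kHz.
k=1: 44.08 kHz, 62.88 kHz.
k=2: 97.56 kHz, 116.36 kHz.
k=3: 151.04 kHz, 169.84 kHz.
k=4: 204.52 kHz, 223.32 kHz.
k=5: 258 kHz, 276.8 kHz.
Within [66.6 kHz, 216.42 kHz]: 97.56 kHz, 116.36 kHz, 151.04 kHz, 169.84 kHz, 204.52 kHz.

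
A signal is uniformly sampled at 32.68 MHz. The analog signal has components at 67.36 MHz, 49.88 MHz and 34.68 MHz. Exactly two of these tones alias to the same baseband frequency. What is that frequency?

fs/2 = 16.34 MHz.
67.36 MHz mod fs = 2 MHz.
2 MHz ≤ fs/2 = 16.34 MHz, appears at 2 MHz.
49.88 MHz mod fs = 17.2 MHz.
17.2 MHz > fs/2 = 16.34 MHz, folds to fs − 17.2 MHz = 15.48 MHz.
34.68 MHz mod fs = 2 MHz.
2 MHz ≤ fs/2 = 16.34 MHz, appears at 2 MHz.
34.68 MHz and 67.36 MHz both map to 2 MHz.

2 MHz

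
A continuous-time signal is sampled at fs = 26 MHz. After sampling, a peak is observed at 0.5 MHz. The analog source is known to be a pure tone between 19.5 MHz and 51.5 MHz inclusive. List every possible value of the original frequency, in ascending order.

Frequencies that alias to 0.5 MHz are k·fs ± 0.5 MHz for integer k ≥ 0.
k=0: 0.5 MHz.
k=1: 25.5 MHz, 26.5 MHz.
k=2: 51.5 MHz, 52.5 MHz.
k=3: 77.5 MHz, 78.5 MHz.
Within [19.5 MHz, 51.5 MHz]: 25.5 MHz, 26.5 MHz, 51.5 MHz.

25.5 MHz, 26.5 MHz, 51.5 MHz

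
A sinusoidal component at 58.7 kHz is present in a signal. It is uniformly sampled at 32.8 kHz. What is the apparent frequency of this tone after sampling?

58.7 kHz mod fs = 25.9 kHz.
25.9 kHz > fs/2 = 16.4 kHz, folds to fs − 25.9 kHz = 6.9 kHz.

6.9 kHz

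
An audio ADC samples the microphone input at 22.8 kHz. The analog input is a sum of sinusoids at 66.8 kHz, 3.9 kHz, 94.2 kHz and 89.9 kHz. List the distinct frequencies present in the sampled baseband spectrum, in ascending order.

1.3 kHz, 1.6 kHz, 3 kHz, 3.9 kHz

fs/2 = 11.4 kHz.
66.8 kHz mod fs = 21.2 kHz.
21.2 kHz > fs/2 = 11.4 kHz, folds to fs − 21.2 kHz = 1.6 kHz.
3.9 kHz ≤ fs/2 = 11.4 kHz, passes unchanged.
94.2 kHz mod fs = 3 kHz.
3 kHz ≤ fs/2 = 11.4 kHz, appears at 3 kHz.
89.9 kHz mod fs = 21.5 kHz.
21.5 kHz > fs/2 = 11.4 kHz, folds to fs − 21.5 kHz = 1.3 kHz.
Distinct values: {1.3 kHz, 1.6 kHz, 3 kHz, 3.9 kHz}.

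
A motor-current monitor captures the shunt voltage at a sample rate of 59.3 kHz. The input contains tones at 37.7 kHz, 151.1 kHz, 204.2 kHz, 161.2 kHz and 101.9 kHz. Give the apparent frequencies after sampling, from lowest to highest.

16.7 kHz, 21.6 kHz, 26.3 kHz, 26.8 kHz

fs/2 = 29.65 kHz.
37.7 kHz > fs/2 = 29.65 kHz, folds to fs − 37.7 kHz = 21.6 kHz.
151.1 kHz mod fs = 32.5 kHz.
32.5 kHz > fs/2 = 29.65 kHz, folds to fs − 32.5 kHz = 26.8 kHz.
204.2 kHz mod fs = 26.3 kHz.
26.3 kHz ≤ fs/2 = 29.65 kHz, appears at 26.3 kHz.
161.2 kHz mod fs = 42.6 kHz.
42.6 kHz > fs/2 = 29.65 kHz, folds to fs − 42.6 kHz = 16.7 kHz.
101.9 kHz mod fs = 42.6 kHz.
42.6 kHz > fs/2 = 29.65 kHz, folds to fs − 42.6 kHz = 16.7 kHz.
Distinct values: {16.7 kHz, 21.6 kHz, 26.3 kHz, 26.8 kHz}.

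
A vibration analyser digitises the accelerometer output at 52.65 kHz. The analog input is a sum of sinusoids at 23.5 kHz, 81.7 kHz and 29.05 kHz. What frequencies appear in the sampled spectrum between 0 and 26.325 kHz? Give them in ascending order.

fs/2 = 26.325 kHz.
23.5 kHz ≤ fs/2 = 26.325 kHz, passes unchanged.
81.7 kHz mod fs = 29.05 kHz.
29.05 kHz > fs/2 = 26.325 kHz, folds to fs − 29.05 kHz = 23.6 kHz.
29.05 kHz > fs/2 = 26.325 kHz, folds to fs − 29.05 kHz = 23.6 kHz.
Distinct values: {23.5 kHz, 23.6 kHz}.

23.5 kHz, 23.6 kHz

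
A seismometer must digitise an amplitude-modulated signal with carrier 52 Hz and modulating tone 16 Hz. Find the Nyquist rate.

AM sidebands sit at fc ± fm = 36 Hz and 68 Hz.
Highest-frequency component: 68 Hz.
Nyquist rate = 2 × 68 Hz = 136 Hz.

136 Hz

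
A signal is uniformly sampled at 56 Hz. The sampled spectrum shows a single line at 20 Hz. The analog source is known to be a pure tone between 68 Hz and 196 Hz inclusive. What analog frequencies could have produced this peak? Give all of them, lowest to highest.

Frequencies that alias to 20 Hz are k·fs ± 20 Hz for integer k ≥ 0.
k=0: 20 Hz.
k=1: 36 Hz, 76 Hz.
k=2: 92 Hz, 132 Hz.
k=3: 148 Hz, 188 Hz.
k=4: 204 Hz, 244 Hz.
Within [68 Hz, 196 Hz]: 76 Hz, 92 Hz, 132 Hz, 148 Hz, 188 Hz.

76 Hz, 92 Hz, 132 Hz, 148 Hz, 188 Hz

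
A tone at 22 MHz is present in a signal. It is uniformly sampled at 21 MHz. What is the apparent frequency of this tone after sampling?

1 MHz

22 MHz mod fs = 1 MHz.
1 MHz ≤ fs/2 = 10.5 MHz, appears at 1 MHz.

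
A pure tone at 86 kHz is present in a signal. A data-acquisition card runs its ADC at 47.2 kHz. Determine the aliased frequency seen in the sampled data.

8.4 kHz

86 kHz mod fs = 38.8 kHz.
38.8 kHz > fs/2 = 23.6 kHz, folds to fs − 38.8 kHz = 8.4 kHz.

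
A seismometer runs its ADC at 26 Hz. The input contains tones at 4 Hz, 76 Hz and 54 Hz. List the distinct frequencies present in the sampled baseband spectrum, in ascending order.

fs/2 = 13 Hz.
4 Hz ≤ fs/2 = 13 Hz, passes unchanged.
76 Hz mod fs = 24 Hz.
24 Hz > fs/2 = 13 Hz, folds to fs − 24 Hz = 2 Hz.
54 Hz mod fs = 2 Hz.
2 Hz ≤ fs/2 = 13 Hz, appears at 2 Hz.
Distinct values: {2 Hz, 4 Hz}.

2 Hz, 4 Hz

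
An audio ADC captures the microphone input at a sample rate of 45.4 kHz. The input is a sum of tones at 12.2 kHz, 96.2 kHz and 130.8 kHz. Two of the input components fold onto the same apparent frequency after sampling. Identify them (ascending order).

96.2 kHz, 130.8 kHz

fs/2 = 22.7 kHz.
12.2 kHz ≤ fs/2 = 22.7 kHz, passes unchanged.
96.2 kHz mod fs = 5.4 kHz.
5.4 kHz ≤ fs/2 = 22.7 kHz, appears at 5.4 kHz.
130.8 kHz mod fs = 40 kHz.
40 kHz > fs/2 = 22.7 kHz, folds to fs − 40 kHz = 5.4 kHz.
96.2 kHz and 130.8 kHz both map to 5.4 kHz.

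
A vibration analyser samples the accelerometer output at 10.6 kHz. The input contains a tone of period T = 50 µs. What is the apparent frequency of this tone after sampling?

T = 50 µs → f = 1/T = 20 kHz.
20 kHz mod fs = 9.4 kHz.
9.4 kHz > fs/2 = 5.3 kHz, folds to fs − 9.4 kHz = 1.2 kHz.

1.2 kHz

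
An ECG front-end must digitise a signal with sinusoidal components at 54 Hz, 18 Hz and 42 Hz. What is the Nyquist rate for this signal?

108 Hz

Highest-frequency component: 54 Hz.
Nyquist rate = 2 × 54 Hz = 108 Hz.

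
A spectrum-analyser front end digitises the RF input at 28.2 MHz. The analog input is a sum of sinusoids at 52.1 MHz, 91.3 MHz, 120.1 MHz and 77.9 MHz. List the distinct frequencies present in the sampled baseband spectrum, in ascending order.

4.3 MHz, 6.7 MHz, 7.3 MHz

fs/2 = 14.1 MHz.
52.1 MHz mod fs = 23.9 MHz.
23.9 MHz > fs/2 = 14.1 MHz, folds to fs − 23.9 MHz = 4.3 MHz.
91.3 MHz mod fs = 6.7 MHz.
6.7 MHz ≤ fs/2 = 14.1 MHz, appears at 6.7 MHz.
120.1 MHz mod fs = 7.3 MHz.
7.3 MHz ≤ fs/2 = 14.1 MHz, appears at 7.3 MHz.
77.9 MHz mod fs = 21.5 MHz.
21.5 MHz > fs/2 = 14.1 MHz, folds to fs − 21.5 MHz = 6.7 MHz.
Distinct values: {4.3 MHz, 6.7 MHz, 7.3 MHz}.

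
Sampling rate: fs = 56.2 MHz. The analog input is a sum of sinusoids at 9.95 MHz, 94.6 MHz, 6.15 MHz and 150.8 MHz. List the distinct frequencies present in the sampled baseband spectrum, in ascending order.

fs/2 = 28.1 MHz.
9.95 MHz ≤ fs/2 = 28.1 MHz, passes unchanged.
94.6 MHz mod fs = 38.4 MHz.
38.4 MHz > fs/2 = 28.1 MHz, folds to fs − 38.4 MHz = 17.8 MHz.
6.15 MHz ≤ fs/2 = 28.1 MHz, passes unchanged.
150.8 MHz mod fs = 38.4 MHz.
38.4 MHz > fs/2 = 28.1 MHz, folds to fs − 38.4 MHz = 17.8 MHz.
Distinct values: {6.15 MHz, 9.95 MHz, 17.8 MHz}.

6.15 MHz, 9.95 MHz, 17.8 MHz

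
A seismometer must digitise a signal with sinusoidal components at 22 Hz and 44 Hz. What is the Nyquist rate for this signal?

88 Hz

Highest-frequency component: 44 Hz.
Nyquist rate = 2 × 44 Hz = 88 Hz.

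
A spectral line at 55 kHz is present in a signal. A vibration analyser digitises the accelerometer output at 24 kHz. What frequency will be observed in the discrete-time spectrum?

55 kHz mod fs = 7 kHz.
7 kHz ≤ fs/2 = 12 kHz, appears at 7 kHz.

7 kHz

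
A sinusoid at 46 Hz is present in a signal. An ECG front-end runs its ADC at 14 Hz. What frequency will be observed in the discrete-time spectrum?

46 Hz mod fs = 4 Hz.
4 Hz ≤ fs/2 = 7 Hz, appears at 4 Hz.

4 Hz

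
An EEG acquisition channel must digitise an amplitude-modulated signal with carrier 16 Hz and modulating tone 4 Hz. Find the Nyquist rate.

40 Hz

AM sidebands sit at fc ± fm = 12 Hz and 20 Hz.
Highest-frequency component: 20 Hz.
Nyquist rate = 2 × 20 Hz = 40 Hz.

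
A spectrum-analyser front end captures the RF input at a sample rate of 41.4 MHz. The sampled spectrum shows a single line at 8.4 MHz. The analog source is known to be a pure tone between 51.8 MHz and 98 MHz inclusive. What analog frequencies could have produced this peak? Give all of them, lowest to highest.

Frequencies that alias to 8.4 MHz are k·fs ± 8.4 MHz for integer k ≥ 0.
k=0: 8.4 MHz.
k=1: 33 MHz, 49.8 MHz.
k=2: 74.4 MHz, 91.2 MHz.
k=3: 115.8 MHz, 132.6 MHz.
Within [51.8 MHz, 98 MHz]: 74.4 MHz, 91.2 MHz.

74.4 MHz, 91.2 MHz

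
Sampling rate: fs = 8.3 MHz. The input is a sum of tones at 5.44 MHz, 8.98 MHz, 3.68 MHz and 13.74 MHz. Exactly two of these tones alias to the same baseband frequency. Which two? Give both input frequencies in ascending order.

5.44 MHz, 13.74 MHz

fs/2 = 4.15 MHz.
5.44 MHz > fs/2 = 4.15 MHz, folds to fs − 5.44 MHz = 2.86 MHz.
8.98 MHz mod fs = 0.68 MHz.
0.68 MHz ≤ fs/2 = 4.15 MHz, appears at 0.68 MHz.
3.68 MHz ≤ fs/2 = 4.15 MHz, passes unchanged.
13.74 MHz mod fs = 5.44 MHz.
5.44 MHz > fs/2 = 4.15 MHz, folds to fs − 5.44 MHz = 2.86 MHz.
5.44 MHz and 13.74 MHz both map to 2.86 MHz.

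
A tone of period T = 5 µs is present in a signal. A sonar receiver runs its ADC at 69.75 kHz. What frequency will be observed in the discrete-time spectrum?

9.25 kHz

T = 5 µs → f = 1/T = 200 kHz.
200 kHz mod fs = 60.5 kHz.
60.5 kHz > fs/2 = 34.875 kHz, folds to fs − 60.5 kHz = 9.25 kHz.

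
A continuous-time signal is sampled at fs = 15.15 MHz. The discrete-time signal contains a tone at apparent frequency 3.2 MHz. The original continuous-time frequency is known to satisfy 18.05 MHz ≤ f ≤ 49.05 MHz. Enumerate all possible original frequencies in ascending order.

18.35 MHz, 27.1 MHz, 33.5 MHz, 42.25 MHz, 48.65 MHz

Frequencies that alias to 3.2 MHz are k·fs ± 3.2 MHz for integer k ≥ 0.
k=0: 3.2 MHz.
k=1: 11.95 MHz, 18.35 MHz.
k=2: 27.1 MHz, 33.5 MHz.
k=3: 42.25 MHz, 48.65 MHz.
k=4: 57.4 MHz, 63.8 MHz.
Within [18.05 MHz, 49.05 MHz]: 18.35 MHz, 27.1 MHz, 33.5 MHz, 42.25 MHz, 48.65 MHz.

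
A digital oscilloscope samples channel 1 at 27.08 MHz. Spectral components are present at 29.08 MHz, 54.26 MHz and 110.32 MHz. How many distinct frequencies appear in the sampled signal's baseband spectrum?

2

fs/2 = 13.54 MHz.
29.08 MHz mod fs = 2 MHz.
2 MHz ≤ fs/2 = 13.54 MHz, appears at 2 MHz.
54.26 MHz mod fs = 0.1 MHz.
0.1 MHz ≤ fs/2 = 13.54 MHz, appears at 0.1 MHz.
110.32 MHz mod fs = 2 MHz.
2 MHz ≤ fs/2 = 13.54 MHz, appears at 2 MHz.
Distinct values: {0.1 MHz, 2 MHz} → 2.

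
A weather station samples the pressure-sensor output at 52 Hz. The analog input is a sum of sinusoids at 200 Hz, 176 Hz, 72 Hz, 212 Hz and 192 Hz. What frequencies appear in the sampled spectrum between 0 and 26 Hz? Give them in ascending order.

fs/2 = 26 Hz.
200 Hz mod fs = 44 Hz.
44 Hz > fs/2 = 26 Hz, folds to fs − 44 Hz = 8 Hz.
176 Hz mod fs = 20 Hz.
20 Hz ≤ fs/2 = 26 Hz, appears at 20 Hz.
72 Hz mod fs = 20 Hz.
20 Hz ≤ fs/2 = 26 Hz, appears at 20 Hz.
212 Hz mod fs = 4 Hz.
4 Hz ≤ fs/2 = 26 Hz, appears at 4 Hz.
192 Hz mod fs = 36 Hz.
36 Hz > fs/2 = 26 Hz, folds to fs − 36 Hz = 16 Hz.
Distinct values: {4 Hz, 8 Hz, 16 Hz, 20 Hz}.

4 Hz, 8 Hz, 16 Hz, 20 Hz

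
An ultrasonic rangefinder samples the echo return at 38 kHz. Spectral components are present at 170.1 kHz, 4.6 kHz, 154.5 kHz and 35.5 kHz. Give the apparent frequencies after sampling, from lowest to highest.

fs/2 = 19 kHz.
170.1 kHz mod fs = 18.1 kHz.
18.1 kHz ≤ fs/2 = 19 kHz, appears at 18.1 kHz.
4.6 kHz ≤ fs/2 = 19 kHz, passes unchanged.
154.5 kHz mod fs = 2.5 kHz.
2.5 kHz ≤ fs/2 = 19 kHz, appears at 2.5 kHz.
35.5 kHz > fs/2 = 19 kHz, folds to fs − 35.5 kHz = 2.5 kHz.
Distinct values: {2.5 kHz, 4.6 kHz, 18.1 kHz}.

2.5 kHz, 4.6 kHz, 18.1 kHz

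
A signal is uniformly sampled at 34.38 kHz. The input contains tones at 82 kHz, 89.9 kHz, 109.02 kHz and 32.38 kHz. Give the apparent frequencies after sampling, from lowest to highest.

fs/2 = 17.19 kHz.
82 kHz mod fs = 13.24 kHz.
13.24 kHz ≤ fs/2 = 17.19 kHz, appears at 13.24 kHz.
89.9 kHz mod fs = 21.14 kHz.
21.14 kHz > fs/2 = 17.19 kHz, folds to fs − 21.14 kHz = 13.24 kHz.
109.02 kHz mod fs = 5.88 kHz.
5.88 kHz ≤ fs/2 = 17.19 kHz, appears at 5.88 kHz.
32.38 kHz > fs/2 = 17.19 kHz, folds to fs − 32.38 kHz = 2 kHz.
Distinct values: {2 kHz, 5.88 kHz, 13.24 kHz}.

2 kHz, 5.88 kHz, 13.24 kHz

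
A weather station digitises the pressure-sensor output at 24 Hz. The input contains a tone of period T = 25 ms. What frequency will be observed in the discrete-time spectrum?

T = 25 ms → f = 1/T = 40 Hz.
40 Hz mod fs = 16 Hz.
16 Hz > fs/2 = 12 Hz, folds to fs − 16 Hz = 8 Hz.

8 Hz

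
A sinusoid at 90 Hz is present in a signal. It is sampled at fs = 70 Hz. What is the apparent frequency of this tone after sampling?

20 Hz

90 Hz mod fs = 20 Hz.
20 Hz ≤ fs/2 = 35 Hz, appears at 20 Hz.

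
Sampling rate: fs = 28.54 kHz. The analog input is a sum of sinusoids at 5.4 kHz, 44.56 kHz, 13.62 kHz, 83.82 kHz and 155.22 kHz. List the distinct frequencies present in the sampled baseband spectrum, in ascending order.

1.8 kHz, 5.4 kHz, 12.52 kHz, 13.62 kHz

fs/2 = 14.27 kHz.
5.4 kHz ≤ fs/2 = 14.27 kHz, passes unchanged.
44.56 kHz mod fs = 16.02 kHz.
16.02 kHz > fs/2 = 14.27 kHz, folds to fs − 16.02 kHz = 12.52 kHz.
13.62 kHz ≤ fs/2 = 14.27 kHz, passes unchanged.
83.82 kHz mod fs = 26.74 kHz.
26.74 kHz > fs/2 = 14.27 kHz, folds to fs − 26.74 kHz = 1.8 kHz.
155.22 kHz mod fs = 12.52 kHz.
12.52 kHz ≤ fs/2 = 14.27 kHz, appears at 12.52 kHz.
Distinct values: {1.8 kHz, 5.4 kHz, 12.52 kHz, 13.62 kHz}.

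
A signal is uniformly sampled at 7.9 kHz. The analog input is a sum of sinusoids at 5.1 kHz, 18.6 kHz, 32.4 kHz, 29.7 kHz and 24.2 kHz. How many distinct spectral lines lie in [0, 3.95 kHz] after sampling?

4

fs/2 = 3.95 kHz.
5.1 kHz > fs/2 = 3.95 kHz, folds to fs − 5.1 kHz = 2.8 kHz.
18.6 kHz mod fs = 2.8 kHz.
2.8 kHz ≤ fs/2 = 3.95 kHz, appears at 2.8 kHz.
32.4 kHz mod fs = 0.8 kHz.
0.8 kHz ≤ fs/2 = 3.95 kHz, appears at 0.8 kHz.
29.7 kHz mod fs = 6 kHz.
6 kHz > fs/2 = 3.95 kHz, folds to fs − 6 kHz = 1.9 kHz.
24.2 kHz mod fs = 0.5 kHz.
0.5 kHz ≤ fs/2 = 3.95 kHz, appears at 0.5 kHz.
Distinct values: {0.5 kHz, 0.8 kHz, 1.9 kHz, 2.8 kHz} → 4.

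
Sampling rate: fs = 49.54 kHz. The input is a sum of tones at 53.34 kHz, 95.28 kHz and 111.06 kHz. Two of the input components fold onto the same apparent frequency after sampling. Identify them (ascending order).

fs/2 = 24.77 kHz.
53.34 kHz mod fs = 3.8 kHz.
3.8 kHz ≤ fs/2 = 24.77 kHz, appears at 3.8 kHz.
95.28 kHz mod fs = 45.74 kHz.
45.74 kHz > fs/2 = 24.77 kHz, folds to fs − 45.74 kHz = 3.8 kHz.
111.06 kHz mod fs = 11.98 kHz.
11.98 kHz ≤ fs/2 = 24.77 kHz, appears at 11.98 kHz.
53.34 kHz and 95.28 kHz both map to 3.8 kHz.

53.34 kHz, 95.28 kHz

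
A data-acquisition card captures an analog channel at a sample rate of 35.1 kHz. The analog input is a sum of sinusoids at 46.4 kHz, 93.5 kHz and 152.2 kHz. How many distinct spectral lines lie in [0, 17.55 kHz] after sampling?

fs/2 = 17.55 kHz.
46.4 kHz mod fs = 11.3 kHz.
11.3 kHz ≤ fs/2 = 17.55 kHz, appears at 11.3 kHz.
93.5 kHz mod fs = 23.3 kHz.
23.3 kHz > fs/2 = 17.55 kHz, folds to fs − 23.3 kHz = 11.8 kHz.
152.2 kHz mod fs = 11.8 kHz.
11.8 kHz ≤ fs/2 = 17.55 kHz, appears at 11.8 kHz.
Distinct values: {11.3 kHz, 11.8 kHz} → 2.

2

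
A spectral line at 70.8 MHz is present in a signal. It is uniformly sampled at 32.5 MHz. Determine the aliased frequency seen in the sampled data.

5.8 MHz

70.8 MHz mod fs = 5.8 MHz.
5.8 MHz ≤ fs/2 = 16.25 MHz, appears at 5.8 MHz.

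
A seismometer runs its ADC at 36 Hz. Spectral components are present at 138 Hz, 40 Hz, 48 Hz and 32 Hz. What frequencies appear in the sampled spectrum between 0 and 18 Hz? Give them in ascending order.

4 Hz, 6 Hz, 12 Hz

fs/2 = 18 Hz.
138 Hz mod fs = 30 Hz.
30 Hz > fs/2 = 18 Hz, folds to fs − 30 Hz = 6 Hz.
40 Hz mod fs = 4 Hz.
4 Hz ≤ fs/2 = 18 Hz, appears at 4 Hz.
48 Hz mod fs = 12 Hz.
12 Hz ≤ fs/2 = 18 Hz, appears at 12 Hz.
32 Hz > fs/2 = 18 Hz, folds to fs − 32 Hz = 4 Hz.
Distinct values: {4 Hz, 6 Hz, 12 Hz}.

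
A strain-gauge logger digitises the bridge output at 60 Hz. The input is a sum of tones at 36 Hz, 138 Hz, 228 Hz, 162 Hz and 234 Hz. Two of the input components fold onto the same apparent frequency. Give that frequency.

fs/2 = 30 Hz.
36 Hz > fs/2 = 30 Hz, folds to fs − 36 Hz = 24 Hz.
138 Hz mod fs = 18 Hz.
18 Hz ≤ fs/2 = 30 Hz, appears at 18 Hz.
228 Hz mod fs = 48 Hz.
48 Hz > fs/2 = 30 Hz, folds to fs − 48 Hz = 12 Hz.
162 Hz mod fs = 42 Hz.
42 Hz > fs/2 = 30 Hz, folds to fs − 42 Hz = 18 Hz.
234 Hz mod fs = 54 Hz.
54 Hz > fs/2 = 30 Hz, folds to fs − 54 Hz = 6 Hz.
138 Hz and 162 Hz both map to 18 Hz.

18 Hz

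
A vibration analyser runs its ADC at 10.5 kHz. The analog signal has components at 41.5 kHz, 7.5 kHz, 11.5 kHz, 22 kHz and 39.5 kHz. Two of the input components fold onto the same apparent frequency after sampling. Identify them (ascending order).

fs/2 = 5.25 kHz.
41.5 kHz mod fs = 10 kHz.
10 kHz > fs/2 = 5.25 kHz, folds to fs − 10 kHz = 0.5 kHz.
7.5 kHz > fs/2 = 5.25 kHz, folds to fs − 7.5 kHz = 3 kHz.
11.5 kHz mod fs = 1 kHz.
1 kHz ≤ fs/2 = 5.25 kHz, appears at 1 kHz.
22 kHz mod fs = 1 kHz.
1 kHz ≤ fs/2 = 5.25 kHz, appears at 1 kHz.
39.5 kHz mod fs = 8 kHz.
8 kHz > fs/2 = 5.25 kHz, folds to fs − 8 kHz = 2.5 kHz.
11.5 kHz and 22 kHz both map to 1 kHz.

11.5 kHz, 22 kHz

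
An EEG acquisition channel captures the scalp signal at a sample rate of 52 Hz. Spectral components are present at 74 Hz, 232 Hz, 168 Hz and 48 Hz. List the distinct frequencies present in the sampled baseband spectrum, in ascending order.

fs/2 = 26 Hz.
74 Hz mod fs = 22 Hz.
22 Hz ≤ fs/2 = 26 Hz, appears at 22 Hz.
232 Hz mod fs = 24 Hz.
24 Hz ≤ fs/2 = 26 Hz, appears at 24 Hz.
168 Hz mod fs = 12 Hz.
12 Hz ≤ fs/2 = 26 Hz, appears at 12 Hz.
48 Hz > fs/2 = 26 Hz, folds to fs − 48 Hz = 4 Hz.
Distinct values: {4 Hz, 12 Hz, 22 Hz, 24 Hz}.

4 Hz, 12 Hz, 22 Hz, 24 Hz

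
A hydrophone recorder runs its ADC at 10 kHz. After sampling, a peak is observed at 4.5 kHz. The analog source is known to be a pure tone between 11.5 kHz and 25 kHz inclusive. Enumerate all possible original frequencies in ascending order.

14.5 kHz, 15.5 kHz, 24.5 kHz

Frequencies that alias to 4.5 kHz are k·fs ± 4.5 kHz for integer k ≥ 0.
k=0: 4.5 kHz.
k=1: 5.5 kHz, 14.5 kHz.
k=2: 15.5 kHz, 24.5 kHz.
k=3: 25.5 kHz, 34.5 kHz.
Within [11.5 kHz, 25 kHz]: 14.5 kHz, 15.5 kHz, 24.5 kHz.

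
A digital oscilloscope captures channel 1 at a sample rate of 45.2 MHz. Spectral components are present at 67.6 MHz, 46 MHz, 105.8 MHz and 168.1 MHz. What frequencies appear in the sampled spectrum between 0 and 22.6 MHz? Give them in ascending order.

fs/2 = 22.6 MHz.
67.6 MHz mod fs = 22.4 MHz.
22.4 MHz ≤ fs/2 = 22.6 MHz, appears at 22.4 MHz.
46 MHz mod fs = 0.8 MHz.
0.8 MHz ≤ fs/2 = 22.6 MHz, appears at 0.8 MHz.
105.8 MHz mod fs = 15.4 MHz.
15.4 MHz ≤ fs/2 = 22.6 MHz, appears at 15.4 MHz.
168.1 MHz mod fs = 32.5 MHz.
32.5 MHz > fs/2 = 22.6 MHz, folds to fs − 32.5 MHz = 12.7 MHz.
Distinct values: {0.8 MHz, 12.7 MHz, 15.4 MHz, 22.4 MHz}.

0.8 MHz, 12.7 MHz, 15.4 MHz, 22.4 MHz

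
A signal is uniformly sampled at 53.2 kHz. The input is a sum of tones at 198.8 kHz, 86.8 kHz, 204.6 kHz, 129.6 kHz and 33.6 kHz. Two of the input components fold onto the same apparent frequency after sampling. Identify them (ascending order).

33.6 kHz, 86.8 kHz

fs/2 = 26.6 kHz.
198.8 kHz mod fs = 39.2 kHz.
39.2 kHz > fs/2 = 26.6 kHz, folds to fs − 39.2 kHz = 14 kHz.
86.8 kHz mod fs = 33.6 kHz.
33.6 kHz > fs/2 = 26.6 kHz, folds to fs − 33.6 kHz = 19.6 kHz.
204.6 kHz mod fs = 45 kHz.
45 kHz > fs/2 = 26.6 kHz, folds to fs − 45 kHz = 8.2 kHz.
129.6 kHz mod fs = 23.2 kHz.
23.2 kHz ≤ fs/2 = 26.6 kHz, appears at 23.2 kHz.
33.6 kHz > fs/2 = 26.6 kHz, folds to fs − 33.6 kHz = 19.6 kHz.
33.6 kHz and 86.8 kHz both map to 19.6 kHz.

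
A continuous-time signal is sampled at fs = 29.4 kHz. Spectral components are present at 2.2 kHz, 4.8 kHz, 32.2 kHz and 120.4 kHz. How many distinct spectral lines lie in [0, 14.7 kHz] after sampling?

fs/2 = 14.7 kHz.
2.2 kHz ≤ fs/2 = 14.7 kHz, passes unchanged.
4.8 kHz ≤ fs/2 = 14.7 kHz, passes unchanged.
32.2 kHz mod fs = 2.8 kHz.
2.8 kHz ≤ fs/2 = 14.7 kHz, appears at 2.8 kHz.
120.4 kHz mod fs = 2.8 kHz.
2.8 kHz ≤ fs/2 = 14.7 kHz, appears at 2.8 kHz.
Distinct values: {2.2 kHz, 2.8 kHz, 4.8 kHz} → 3.

3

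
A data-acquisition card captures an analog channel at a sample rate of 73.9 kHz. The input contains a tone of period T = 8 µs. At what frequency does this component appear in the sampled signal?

22.8 kHz

T = 8 µs → f = 1/T = 125 kHz.
125 kHz mod fs = 51.1 kHz.
51.1 kHz > fs/2 = 36.95 kHz, folds to fs − 51.1 kHz = 22.8 kHz.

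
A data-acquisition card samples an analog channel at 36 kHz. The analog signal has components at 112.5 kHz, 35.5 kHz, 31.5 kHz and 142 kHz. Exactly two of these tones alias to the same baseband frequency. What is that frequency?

4.5 kHz

fs/2 = 18 kHz.
112.5 kHz mod fs = 4.5 kHz.
4.5 kHz ≤ fs/2 = 18 kHz, appears at 4.5 kHz.
35.5 kHz > fs/2 = 18 kHz, folds to fs − 35.5 kHz = 0.5 kHz.
31.5 kHz > fs/2 = 18 kHz, folds to fs − 31.5 kHz = 4.5 kHz.
142 kHz mod fs = 34 kHz.
34 kHz > fs/2 = 18 kHz, folds to fs − 34 kHz = 2 kHz.
31.5 kHz and 112.5 kHz both map to 4.5 kHz.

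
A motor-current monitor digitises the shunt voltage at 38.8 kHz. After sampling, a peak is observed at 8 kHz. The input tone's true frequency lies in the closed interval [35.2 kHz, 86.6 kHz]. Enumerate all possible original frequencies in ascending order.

46.8 kHz, 69.6 kHz, 85.6 kHz

Frequencies that alias to 8 kHz are k·fs ± 8 kHz for integer k ≥ 0.
k=0: 8 kHz.
k=1: 30.8 kHz, 46.8 kHz.
k=2: 69.6 kHz, 85.6 kHz.
k=3: 108.4 kHz, 124.4 kHz.
Within [35.2 kHz, 86.6 kHz]: 46.8 kHz, 69.6 kHz, 85.6 kHz.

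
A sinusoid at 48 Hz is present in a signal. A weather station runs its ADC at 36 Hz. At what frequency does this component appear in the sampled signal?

12 Hz

48 Hz mod fs = 12 Hz.
12 Hz ≤ fs/2 = 18 Hz, appears at 12 Hz.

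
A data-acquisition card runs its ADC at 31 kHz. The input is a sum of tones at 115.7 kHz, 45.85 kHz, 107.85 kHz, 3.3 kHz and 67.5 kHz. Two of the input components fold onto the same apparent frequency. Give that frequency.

fs/2 = 15.5 kHz.
115.7 kHz mod fs = 22.7 kHz.
22.7 kHz > fs/2 = 15.5 kHz, folds to fs − 22.7 kHz = 8.3 kHz.
45.85 kHz mod fs = 14.85 kHz.
14.85 kHz ≤ fs/2 = 15.5 kHz, appears at 14.85 kHz.
107.85 kHz mod fs = 14.85 kHz.
14.85 kHz ≤ fs/2 = 15.5 kHz, appears at 14.85 kHz.
3.3 kHz ≤ fs/2 = 15.5 kHz, passes unchanged.
67.5 kHz mod fs = 5.5 kHz.
5.5 kHz ≤ fs/2 = 15.5 kHz, appears at 5.5 kHz.
45.85 kHz and 107.85 kHz both map to 14.85 kHz.

14.85 kHz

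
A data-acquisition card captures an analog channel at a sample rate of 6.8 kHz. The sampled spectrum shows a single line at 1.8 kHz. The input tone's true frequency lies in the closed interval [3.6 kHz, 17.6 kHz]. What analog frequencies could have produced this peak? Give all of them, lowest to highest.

5 kHz, 8.6 kHz, 11.8 kHz, 15.4 kHz

Frequencies that alias to 1.8 kHz are k·fs ± 1.8 kHz for integer k ≥ 0.
k=0: 1.8 kHz.
k=1: 5 kHz, 8.6 kHz.
k=2: 11.8 kHz, 15.4 kHz.
k=3: 18.6 kHz, 22.2 kHz.
Within [3.6 kHz, 17.6 kHz]: 5 kHz, 8.6 kHz, 11.8 kHz, 15.4 kHz.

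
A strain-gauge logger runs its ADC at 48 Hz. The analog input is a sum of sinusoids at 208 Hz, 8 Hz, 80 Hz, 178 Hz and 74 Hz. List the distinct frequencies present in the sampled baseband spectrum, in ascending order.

8 Hz, 14 Hz, 16 Hz, 22 Hz

fs/2 = 24 Hz.
208 Hz mod fs = 16 Hz.
16 Hz ≤ fs/2 = 24 Hz, appears at 16 Hz.
8 Hz ≤ fs/2 = 24 Hz, passes unchanged.
80 Hz mod fs = 32 Hz.
32 Hz > fs/2 = 24 Hz, folds to fs − 32 Hz = 16 Hz.
178 Hz mod fs = 34 Hz.
34 Hz > fs/2 = 24 Hz, folds to fs − 34 Hz = 14 Hz.
74 Hz mod fs = 26 Hz.
26 Hz > fs/2 = 24 Hz, folds to fs − 26 Hz = 22 Hz.
Distinct values: {8 Hz, 14 Hz, 16 Hz, 22 Hz}.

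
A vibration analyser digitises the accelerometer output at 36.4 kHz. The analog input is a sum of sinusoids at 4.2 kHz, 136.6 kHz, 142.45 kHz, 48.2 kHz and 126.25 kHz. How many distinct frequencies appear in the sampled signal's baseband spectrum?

5

fs/2 = 18.2 kHz.
4.2 kHz ≤ fs/2 = 18.2 kHz, passes unchanged.
136.6 kHz mod fs = 27.4 kHz.
27.4 kHz > fs/2 = 18.2 kHz, folds to fs − 27.4 kHz = 9 kHz.
142.45 kHz mod fs = 33.25 kHz.
33.25 kHz > fs/2 = 18.2 kHz, folds to fs − 33.25 kHz = 3.15 kHz.
48.2 kHz mod fs = 11.8 kHz.
11.8 kHz ≤ fs/2 = 18.2 kHz, appears at 11.8 kHz.
126.25 kHz mod fs = 17.05 kHz.
17.05 kHz ≤ fs/2 = 18.2 kHz, appears at 17.05 kHz.
Distinct values: {3.15 kHz, 4.2 kHz, 9 kHz, 11.8 kHz, 17.05 kHz} → 5.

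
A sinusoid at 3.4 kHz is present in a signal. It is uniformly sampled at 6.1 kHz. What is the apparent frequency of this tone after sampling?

2.7 kHz

3.4 kHz > fs/2 = 3.05 kHz, folds to fs − 3.4 kHz = 2.7 kHz.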